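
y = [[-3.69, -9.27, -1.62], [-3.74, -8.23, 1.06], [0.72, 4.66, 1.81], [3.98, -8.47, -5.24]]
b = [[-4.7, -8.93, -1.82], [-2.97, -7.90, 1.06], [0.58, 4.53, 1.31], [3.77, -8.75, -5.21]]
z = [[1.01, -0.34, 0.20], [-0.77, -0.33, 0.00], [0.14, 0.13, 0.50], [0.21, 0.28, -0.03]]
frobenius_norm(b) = 17.83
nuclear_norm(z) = 2.37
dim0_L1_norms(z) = [2.13, 1.08, 0.73]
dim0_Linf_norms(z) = [1.01, 0.34, 0.5]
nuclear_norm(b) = 25.55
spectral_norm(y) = 16.32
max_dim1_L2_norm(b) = 10.86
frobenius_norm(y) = 18.04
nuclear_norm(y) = 25.33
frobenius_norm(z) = 1.51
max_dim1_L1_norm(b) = 17.73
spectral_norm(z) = 1.31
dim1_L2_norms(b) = [10.25, 8.51, 4.75, 10.86]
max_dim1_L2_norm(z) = 1.08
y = z + b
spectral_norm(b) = 16.11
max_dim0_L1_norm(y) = 30.63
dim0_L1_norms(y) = [12.13, 30.63, 9.73]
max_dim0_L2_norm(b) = 15.47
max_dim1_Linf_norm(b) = 8.93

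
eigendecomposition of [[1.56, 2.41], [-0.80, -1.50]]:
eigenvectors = [[0.94, -0.74], [-0.35, 0.67]]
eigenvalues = [0.67, -0.61]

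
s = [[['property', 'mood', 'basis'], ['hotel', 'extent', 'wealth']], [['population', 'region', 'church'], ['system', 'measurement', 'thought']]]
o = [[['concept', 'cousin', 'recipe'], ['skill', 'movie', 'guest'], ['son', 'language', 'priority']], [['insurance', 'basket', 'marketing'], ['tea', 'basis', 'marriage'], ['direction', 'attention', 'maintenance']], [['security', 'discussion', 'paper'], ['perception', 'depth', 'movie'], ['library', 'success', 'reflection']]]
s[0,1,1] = 'extent'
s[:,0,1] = ['mood', 'region']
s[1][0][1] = 'region'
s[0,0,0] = 'property'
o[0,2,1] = 'language'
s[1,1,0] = 'system'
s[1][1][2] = 'thought'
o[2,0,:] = ['security', 'discussion', 'paper']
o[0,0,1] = 'cousin'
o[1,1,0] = 'tea'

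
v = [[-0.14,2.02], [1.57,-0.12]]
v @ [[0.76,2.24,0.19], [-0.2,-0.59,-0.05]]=[[-0.51,  -1.51,  -0.13], [1.22,  3.59,  0.3]]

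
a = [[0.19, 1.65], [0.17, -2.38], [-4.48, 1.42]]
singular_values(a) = [4.83, 2.68]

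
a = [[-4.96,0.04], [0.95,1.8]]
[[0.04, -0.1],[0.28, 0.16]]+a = [[-4.92, -0.06],[1.23, 1.96]]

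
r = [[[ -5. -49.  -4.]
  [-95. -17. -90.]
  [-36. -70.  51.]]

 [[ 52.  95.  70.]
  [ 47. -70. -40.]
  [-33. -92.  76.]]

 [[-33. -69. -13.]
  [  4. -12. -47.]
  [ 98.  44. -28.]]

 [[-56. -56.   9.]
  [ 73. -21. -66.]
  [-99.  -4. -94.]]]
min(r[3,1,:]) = -66.0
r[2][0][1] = -69.0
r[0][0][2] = -4.0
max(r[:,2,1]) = 44.0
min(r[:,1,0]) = -95.0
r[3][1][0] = 73.0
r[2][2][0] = 98.0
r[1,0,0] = 52.0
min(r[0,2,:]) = -70.0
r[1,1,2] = -40.0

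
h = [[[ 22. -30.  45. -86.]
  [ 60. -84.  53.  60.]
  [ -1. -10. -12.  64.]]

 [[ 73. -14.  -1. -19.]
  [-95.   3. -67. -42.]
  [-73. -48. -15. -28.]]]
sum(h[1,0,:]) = 39.0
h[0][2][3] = 64.0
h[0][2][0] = -1.0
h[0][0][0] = 22.0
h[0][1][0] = 60.0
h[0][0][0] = 22.0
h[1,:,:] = [[73.0, -14.0, -1.0, -19.0], [-95.0, 3.0, -67.0, -42.0], [-73.0, -48.0, -15.0, -28.0]]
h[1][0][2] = -1.0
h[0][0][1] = -30.0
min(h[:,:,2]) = -67.0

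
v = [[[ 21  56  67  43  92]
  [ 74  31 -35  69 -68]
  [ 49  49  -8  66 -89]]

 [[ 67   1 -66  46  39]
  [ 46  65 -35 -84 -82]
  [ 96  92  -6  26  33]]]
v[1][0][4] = 39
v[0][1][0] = 74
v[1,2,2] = -6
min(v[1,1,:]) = -84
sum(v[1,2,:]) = 241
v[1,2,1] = 92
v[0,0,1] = 56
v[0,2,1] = 49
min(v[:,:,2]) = -66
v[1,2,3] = 26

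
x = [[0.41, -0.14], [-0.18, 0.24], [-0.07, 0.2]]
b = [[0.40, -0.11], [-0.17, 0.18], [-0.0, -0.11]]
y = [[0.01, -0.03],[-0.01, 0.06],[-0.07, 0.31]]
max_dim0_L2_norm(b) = 0.43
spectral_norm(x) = 0.53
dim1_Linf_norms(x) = [0.41, 0.24, 0.2]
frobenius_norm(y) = 0.33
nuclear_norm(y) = 0.33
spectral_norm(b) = 0.47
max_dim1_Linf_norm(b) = 0.4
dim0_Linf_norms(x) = [0.41, 0.24]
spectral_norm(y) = 0.33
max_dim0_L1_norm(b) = 0.57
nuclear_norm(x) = 0.73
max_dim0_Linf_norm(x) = 0.41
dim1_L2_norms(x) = [0.43, 0.3, 0.21]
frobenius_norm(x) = 0.57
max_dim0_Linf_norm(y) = 0.31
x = y + b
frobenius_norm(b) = 0.50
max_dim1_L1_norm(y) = 0.38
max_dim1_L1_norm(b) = 0.51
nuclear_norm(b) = 0.62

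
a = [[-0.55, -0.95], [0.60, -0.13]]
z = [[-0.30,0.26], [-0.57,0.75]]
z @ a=[[0.32, 0.25],[0.76, 0.44]]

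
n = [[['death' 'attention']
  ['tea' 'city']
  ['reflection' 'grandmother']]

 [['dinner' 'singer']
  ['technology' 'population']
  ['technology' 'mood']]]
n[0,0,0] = 'death'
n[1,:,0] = ['dinner', 'technology', 'technology']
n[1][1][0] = 'technology'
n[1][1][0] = 'technology'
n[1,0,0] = 'dinner'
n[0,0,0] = 'death'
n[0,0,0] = 'death'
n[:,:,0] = [['death', 'tea', 'reflection'], ['dinner', 'technology', 'technology']]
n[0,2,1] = 'grandmother'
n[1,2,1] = 'mood'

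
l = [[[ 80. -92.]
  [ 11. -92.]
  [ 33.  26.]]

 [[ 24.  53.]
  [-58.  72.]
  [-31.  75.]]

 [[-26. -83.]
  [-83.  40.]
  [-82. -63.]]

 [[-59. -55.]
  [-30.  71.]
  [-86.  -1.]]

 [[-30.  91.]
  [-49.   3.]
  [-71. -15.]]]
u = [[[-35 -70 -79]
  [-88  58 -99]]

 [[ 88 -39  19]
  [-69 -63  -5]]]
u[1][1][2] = -5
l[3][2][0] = -86.0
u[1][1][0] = -69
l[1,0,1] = 53.0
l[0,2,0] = 33.0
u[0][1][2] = -99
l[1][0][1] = 53.0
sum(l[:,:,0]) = -457.0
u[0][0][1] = -70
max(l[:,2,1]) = 75.0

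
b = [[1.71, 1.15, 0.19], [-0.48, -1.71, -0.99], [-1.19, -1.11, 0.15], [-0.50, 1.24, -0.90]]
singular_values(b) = [3.12, 1.59, 1.19]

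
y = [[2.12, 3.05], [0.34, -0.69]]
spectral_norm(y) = 3.73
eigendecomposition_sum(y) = [[2.22, 2.15], [0.24, 0.23]] + [[-0.1, 0.9], [0.10, -0.92]]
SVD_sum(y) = [[2.06, 3.09], [-0.21, -0.32]] + [[0.06, -0.04], [0.55, -0.37]]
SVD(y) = [[-0.99, 0.1], [0.1, 0.99]] @ diag([3.7336754476951692, 0.6695279316639985]) @ [[-0.56, -0.83],[0.83, -0.56]]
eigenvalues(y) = [2.45, -1.02]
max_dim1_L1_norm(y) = 5.17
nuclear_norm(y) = 4.40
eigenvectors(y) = [[0.99, -0.7], [0.11, 0.72]]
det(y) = -2.50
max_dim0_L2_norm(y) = 3.13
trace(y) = 1.43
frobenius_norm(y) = 3.79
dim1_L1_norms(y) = [5.17, 1.03]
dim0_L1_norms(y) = [2.46, 3.74]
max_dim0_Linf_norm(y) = 3.05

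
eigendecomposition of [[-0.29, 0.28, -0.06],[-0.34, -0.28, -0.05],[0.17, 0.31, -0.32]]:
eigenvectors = [[(0.45+0.26j),  0.45-0.26j,  -0.14+0.00j],[-0.22+0.55j,  (-0.22-0.55j),  (0.2+0j)],[(0.62+0j),  (0.62-0j),  0.97+0.00j]]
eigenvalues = [(-0.3+0.35j), (-0.3-0.35j), (-0.28+0j)]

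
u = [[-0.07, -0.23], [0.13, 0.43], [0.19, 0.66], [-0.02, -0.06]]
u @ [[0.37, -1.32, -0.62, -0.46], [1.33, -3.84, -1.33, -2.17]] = [[-0.33, 0.98, 0.35, 0.53],  [0.62, -1.82, -0.65, -0.99],  [0.95, -2.79, -1.0, -1.52],  [-0.09, 0.26, 0.09, 0.14]]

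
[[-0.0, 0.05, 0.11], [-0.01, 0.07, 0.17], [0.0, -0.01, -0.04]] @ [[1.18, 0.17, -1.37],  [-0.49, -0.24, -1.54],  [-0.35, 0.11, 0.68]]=[[-0.06, 0.0, -0.00], [-0.11, 0.0, 0.02], [0.02, -0.0, -0.01]]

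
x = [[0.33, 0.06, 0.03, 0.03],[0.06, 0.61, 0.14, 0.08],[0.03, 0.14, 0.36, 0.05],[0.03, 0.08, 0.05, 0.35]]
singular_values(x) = [0.71, 0.34, 0.31, 0.29]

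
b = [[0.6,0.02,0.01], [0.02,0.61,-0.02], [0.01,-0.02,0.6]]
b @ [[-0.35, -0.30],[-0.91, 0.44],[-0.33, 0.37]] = [[-0.23, -0.17], [-0.56, 0.26], [-0.18, 0.21]]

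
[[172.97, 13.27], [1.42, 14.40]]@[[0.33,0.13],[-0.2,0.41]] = [[54.43, 27.93], [-2.41, 6.09]]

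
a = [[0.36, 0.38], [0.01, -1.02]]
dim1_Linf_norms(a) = [0.38, 1.02]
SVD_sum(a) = [[0.05,0.42], [-0.12,-1.00]] + [[0.31,  -0.04], [0.13,  -0.02]]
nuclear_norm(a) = 1.43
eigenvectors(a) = [[1.0, -0.26], [0.01, 0.96]]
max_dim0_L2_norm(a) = 1.09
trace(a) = -0.66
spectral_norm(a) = 1.10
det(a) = -0.37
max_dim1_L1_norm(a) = 1.03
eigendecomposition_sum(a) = [[0.36, 0.1],  [0.0, 0.00]] + [[-0.00, 0.28], [0.01, -1.02]]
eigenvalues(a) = [0.36, -1.02]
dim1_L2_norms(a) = [0.52, 1.02]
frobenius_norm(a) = 1.15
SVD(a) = [[-0.38, 0.92], [0.92, 0.38]] @ diag([1.0953437529235663, 0.3387064554024882]) @ [[-0.12, -0.99],[0.99, -0.12]]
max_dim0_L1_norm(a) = 1.4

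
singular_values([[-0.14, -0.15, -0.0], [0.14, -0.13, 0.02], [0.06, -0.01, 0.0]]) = [0.21, 0.2, 0.01]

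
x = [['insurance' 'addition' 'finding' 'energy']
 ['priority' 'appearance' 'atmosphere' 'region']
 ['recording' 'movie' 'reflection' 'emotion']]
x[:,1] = ['addition', 'appearance', 'movie']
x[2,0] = 'recording'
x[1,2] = 'atmosphere'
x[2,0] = 'recording'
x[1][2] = 'atmosphere'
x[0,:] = ['insurance', 'addition', 'finding', 'energy']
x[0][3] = 'energy'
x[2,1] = 'movie'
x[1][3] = 'region'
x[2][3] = 'emotion'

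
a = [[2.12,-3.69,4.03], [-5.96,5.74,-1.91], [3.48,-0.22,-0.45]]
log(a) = [[1.45+1.40j, (-0.51+0.52j), -0.06-1.45j],[-1.00+0.59j, 1.48+0.22j, -0.88-0.61j],[-0.21-1.47j, (-0.43-0.54j), 0.93+1.52j]]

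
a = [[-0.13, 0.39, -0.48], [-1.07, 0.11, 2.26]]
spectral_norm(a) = 2.53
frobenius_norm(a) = 2.58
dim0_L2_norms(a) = [1.08, 0.41, 2.31]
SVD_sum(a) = [[0.15, -0.01, -0.34], [-1.03, 0.05, 2.28]] + [[-0.28, 0.40, -0.14], [-0.04, 0.06, -0.02]]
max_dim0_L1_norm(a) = 2.74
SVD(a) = [[-0.15,  0.99], [0.99,  0.15]] @ diag([2.529904792085618, 0.5134021260008812]) @ [[-0.41, 0.02, 0.91], [-0.56, 0.78, -0.27]]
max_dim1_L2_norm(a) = 2.5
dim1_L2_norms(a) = [0.63, 2.5]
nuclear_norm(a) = 3.04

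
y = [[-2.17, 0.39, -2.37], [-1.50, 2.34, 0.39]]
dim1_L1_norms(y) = [4.93, 4.23]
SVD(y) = [[-0.83, -0.56],[-0.56, 0.83]] @ diag([3.559771681335262, 2.384035565331087]) @ [[0.74,-0.46,0.49],  [-0.01,0.72,0.69]]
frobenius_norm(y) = 4.28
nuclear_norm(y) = 5.94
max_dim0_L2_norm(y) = 2.64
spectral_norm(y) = 3.56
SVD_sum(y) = [[-2.18, 1.35, -1.44], [-1.48, 0.92, -0.98]] + [[0.01, -0.96, -0.93], [-0.02, 1.42, 1.37]]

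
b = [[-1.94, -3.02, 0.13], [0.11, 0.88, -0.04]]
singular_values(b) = [3.68, 0.37]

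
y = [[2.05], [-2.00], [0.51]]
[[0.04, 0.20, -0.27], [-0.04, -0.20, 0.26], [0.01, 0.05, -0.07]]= y @ [[0.02,  0.1,  -0.13]]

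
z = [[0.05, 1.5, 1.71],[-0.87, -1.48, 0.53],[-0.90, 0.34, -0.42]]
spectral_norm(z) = 2.43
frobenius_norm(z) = 3.08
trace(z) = -1.85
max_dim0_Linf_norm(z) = 1.71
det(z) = -4.03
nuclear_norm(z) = 5.06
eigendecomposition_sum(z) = [[(-0+0.85j),0.57+0.26j,(0.98-0.04j)], [(-0.36-0.12j),(-0.19+0.2j),-0.13+0.42j], [-0.50-0.00j,(-0.15+0.33j),0.02+0.57j]] + [[-0.00-0.85j,0.57-0.26j,0.98+0.04j],[-0.36+0.12j,-0.19-0.20j,-0.13-0.42j],[(-0.5+0j),(-0.15-0.33j),(0.02-0.57j)]] + [[(0.05-0j),  0.36-0.00j,  (-0.26+0j)], [(-0.16+0j),  (-1.1+0j),  (0.79-0j)], [(0.09-0j),  (0.64-0j),  -0.46+0.00j]]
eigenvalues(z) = [(-0.17+1.63j), (-0.17-1.63j), (-1.51+0j)]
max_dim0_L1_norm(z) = 3.32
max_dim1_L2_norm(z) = 2.28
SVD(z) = [[-0.89, -0.45, 0.07], [0.46, -0.89, 0.02], [0.05, 0.04, 1.00]] @ diag([2.4261612128642853, 1.5920548525160398, 1.04206675207159]) @ [[-0.2, -0.82, -0.54], [0.45, 0.41, -0.79], [-0.87, 0.4, -0.28]]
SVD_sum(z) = [[0.43,1.77,1.16], [-0.22,-0.91,-0.59], [-0.03,-0.1,-0.07]] + [[-0.32, -0.30, 0.57], [-0.63, -0.58, 1.13], [0.03, 0.03, -0.06]] + [[-0.06,0.03,-0.02], [-0.01,0.01,-0.00], [-0.91,0.42,-0.30]]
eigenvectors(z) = [[(-0.81+0j), (-0.81-0j), (0.27+0j)], [(0.12-0.34j), 0.12+0.34j, (-0.83+0j)], [0.00-0.47j, 0.47j, 0.48+0.00j]]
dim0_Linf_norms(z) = [0.9, 1.5, 1.71]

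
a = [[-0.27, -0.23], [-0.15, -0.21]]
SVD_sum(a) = [[-0.25, -0.25], [-0.18, -0.18]] + [[-0.02, 0.02], [0.03, -0.03]]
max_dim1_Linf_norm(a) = 0.27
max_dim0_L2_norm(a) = 0.31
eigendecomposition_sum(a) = [[-0.25, -0.26], [-0.17, -0.18]] + [[-0.02, 0.03],  [0.02, -0.03]]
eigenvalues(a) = [-0.43, -0.05]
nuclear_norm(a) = 0.49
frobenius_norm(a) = 0.44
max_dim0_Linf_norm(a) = 0.27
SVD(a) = [[-0.81, -0.58], [-0.58, 0.81]] @ diag([0.4356643418286422, 0.05095666059521532]) @ [[0.7, 0.71], [0.71, -0.7]]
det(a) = 0.02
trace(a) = -0.48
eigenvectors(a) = [[-0.82, 0.73], [-0.57, -0.69]]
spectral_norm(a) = 0.44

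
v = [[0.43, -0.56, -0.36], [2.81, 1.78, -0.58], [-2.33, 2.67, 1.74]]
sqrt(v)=[[(0.44+0.12j),-0.19+0.00j,(-0.24+0.02j)], [(1.36-0.09j),(1.46-0j),(-0.1-0.02j)], [-2.18+0.29j,(0.87+0j),1.15+0.06j]]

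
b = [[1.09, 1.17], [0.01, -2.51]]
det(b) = -2.75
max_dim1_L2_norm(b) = 2.51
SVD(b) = [[-0.48, 0.88], [0.88, 0.48]] @ diag([2.811015945743712, 0.9774402041938847]) @ [[-0.18,-0.98], [0.98,-0.18]]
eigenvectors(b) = [[1.0, -0.31], [0.0, 0.95]]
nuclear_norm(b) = 3.79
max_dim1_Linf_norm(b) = 2.51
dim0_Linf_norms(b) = [1.09, 2.51]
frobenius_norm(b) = 2.98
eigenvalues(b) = [1.09, -2.51]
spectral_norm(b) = 2.81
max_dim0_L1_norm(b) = 3.68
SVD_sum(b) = [[0.25, 1.33],[-0.45, -2.42]] + [[0.84,-0.16], [0.46,-0.09]]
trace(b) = -1.42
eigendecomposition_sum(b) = [[1.09, 0.35],[0.00, 0.0]] + [[-0.0,0.82], [0.01,-2.51]]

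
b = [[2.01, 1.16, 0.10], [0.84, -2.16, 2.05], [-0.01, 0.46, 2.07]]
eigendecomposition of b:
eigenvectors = [[0.24, -0.95, 0.88],  [-0.97, -0.04, 0.31],  [0.10, 0.30, 0.35]]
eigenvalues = [-2.57, 2.03, 2.46]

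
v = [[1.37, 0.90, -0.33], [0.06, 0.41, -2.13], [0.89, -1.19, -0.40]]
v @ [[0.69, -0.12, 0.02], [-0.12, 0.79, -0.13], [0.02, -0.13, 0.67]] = [[0.83, 0.59, -0.31],[-0.05, 0.59, -1.48],[0.75, -0.99, -0.10]]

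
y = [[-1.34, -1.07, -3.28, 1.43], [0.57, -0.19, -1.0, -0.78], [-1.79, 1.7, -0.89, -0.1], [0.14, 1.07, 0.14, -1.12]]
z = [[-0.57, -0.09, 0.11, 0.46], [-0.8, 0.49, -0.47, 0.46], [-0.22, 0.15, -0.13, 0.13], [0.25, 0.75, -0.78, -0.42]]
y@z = [[2.70, 0.18, -0.33, -2.14], [-0.15, -0.88, 0.89, 0.37], [-0.17, 0.79, -0.80, -0.12], [-1.25, -0.31, 0.37, 1.05]]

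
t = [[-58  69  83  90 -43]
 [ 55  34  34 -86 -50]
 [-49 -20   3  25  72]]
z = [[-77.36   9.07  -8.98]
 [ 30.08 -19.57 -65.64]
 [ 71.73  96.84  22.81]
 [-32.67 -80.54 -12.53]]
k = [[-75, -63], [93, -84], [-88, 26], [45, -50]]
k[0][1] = -63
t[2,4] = 72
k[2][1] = 26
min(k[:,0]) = -88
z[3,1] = -80.54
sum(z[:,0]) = -8.219999999999999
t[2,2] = 3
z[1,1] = -19.57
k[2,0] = -88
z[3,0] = -32.67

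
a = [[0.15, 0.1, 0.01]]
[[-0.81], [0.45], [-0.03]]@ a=[[-0.12,-0.08,-0.01], [0.07,0.05,0.0], [-0.00,-0.0,-0.00]]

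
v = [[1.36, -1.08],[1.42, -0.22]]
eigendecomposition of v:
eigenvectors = [[(0.42+0.51j),(0.42-0.51j)], [(0.75+0j),(0.75-0j)]]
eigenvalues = [(0.57+0.95j), (0.57-0.95j)]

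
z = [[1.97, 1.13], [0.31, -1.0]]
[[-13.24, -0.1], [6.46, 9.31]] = z @[[-2.56, 4.49], [-7.25, -7.92]]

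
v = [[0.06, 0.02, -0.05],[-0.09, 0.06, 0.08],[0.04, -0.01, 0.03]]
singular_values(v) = [0.15, 0.05, 0.05]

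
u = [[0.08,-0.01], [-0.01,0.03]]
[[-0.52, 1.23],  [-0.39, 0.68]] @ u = [[-0.05, 0.04], [-0.04, 0.02]]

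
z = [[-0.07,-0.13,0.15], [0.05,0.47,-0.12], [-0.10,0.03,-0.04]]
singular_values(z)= [0.52, 0.12, 0.1]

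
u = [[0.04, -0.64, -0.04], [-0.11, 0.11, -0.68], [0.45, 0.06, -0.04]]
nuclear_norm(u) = 1.79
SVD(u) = [[-0.44,0.89,-0.11], [0.9,0.43,-0.07], [-0.02,-0.13,-0.99]] @ diag([0.7141719928796888, 0.626522034653014, 0.4522482776976624]) @ [[-0.18, 0.53, -0.83], [-0.11, -0.85, -0.52], [-0.98, 0.00, 0.21]]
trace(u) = 0.11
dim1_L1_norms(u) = [0.72, 0.9, 0.55]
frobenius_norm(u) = 1.05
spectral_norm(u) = 0.71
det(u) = 0.20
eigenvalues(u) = [(0.63+0j), (-0.26+0.5j), (-0.26-0.5j)]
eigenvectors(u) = [[(0.66+0j), (-0.62+0j), (-0.62-0j)], [-0.64+0.00j, (-0.31+0.46j), -0.31-0.46j], [0.39+0.00j, (0.27+0.48j), (0.27-0.48j)]]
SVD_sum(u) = [[0.05, -0.16, 0.26], [-0.11, 0.34, -0.53], [0.00, -0.01, 0.01]] + [[-0.06, -0.48, -0.29], [-0.03, -0.23, -0.14], [0.01, 0.07, 0.04]] + [[0.05, -0.0, -0.01], [0.03, -0.0, -0.01], [0.44, -0.0, -0.09]]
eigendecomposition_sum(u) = [[0.24-0.00j, (-0.26+0j), (0.25+0j)], [(-0.23+0j), (0.25+0j), -0.24+0.00j], [0.14-0.00j, (-0.15+0j), (0.15+0j)]] + [[-0.10+0.15j, -0.19+0.03j, (-0.14-0.2j)],[(0.06+0.15j), -0.07+0.16j, (-0.22+0.01j)],[0.16+0.01j, (0.11+0.13j), (-0.09+0.2j)]] + [[(-0.1-0.15j),-0.19-0.03j,-0.14+0.20j], [0.06-0.15j,(-0.07-0.16j),(-0.22-0.01j)], [0.16-0.01j,(0.11-0.13j),(-0.09-0.2j)]]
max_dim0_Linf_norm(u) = 0.68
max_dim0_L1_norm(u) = 0.81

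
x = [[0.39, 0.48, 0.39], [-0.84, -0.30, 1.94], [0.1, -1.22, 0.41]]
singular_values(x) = [2.22, 1.23, 0.56]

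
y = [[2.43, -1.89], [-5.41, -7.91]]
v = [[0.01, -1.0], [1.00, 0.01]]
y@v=[[-1.87, -2.45],[-7.96, 5.33]]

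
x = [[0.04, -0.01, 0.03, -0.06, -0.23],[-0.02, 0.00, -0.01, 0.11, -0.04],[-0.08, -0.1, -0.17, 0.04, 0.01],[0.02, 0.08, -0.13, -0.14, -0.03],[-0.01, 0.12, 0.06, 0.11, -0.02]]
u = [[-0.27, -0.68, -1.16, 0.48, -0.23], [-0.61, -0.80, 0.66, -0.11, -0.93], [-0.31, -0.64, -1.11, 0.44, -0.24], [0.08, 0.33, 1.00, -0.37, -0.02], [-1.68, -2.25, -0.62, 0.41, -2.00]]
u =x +[[-0.31,-0.67,-1.19,0.54,0.00], [-0.59,-0.80,0.67,-0.22,-0.89], [-0.23,-0.54,-0.94,0.4,-0.25], [0.06,0.25,1.13,-0.23,0.01], [-1.67,-2.37,-0.68,0.3,-1.98]]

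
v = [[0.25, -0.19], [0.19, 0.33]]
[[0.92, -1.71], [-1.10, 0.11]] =v @ [[0.79, -4.6], [-3.8, 2.97]]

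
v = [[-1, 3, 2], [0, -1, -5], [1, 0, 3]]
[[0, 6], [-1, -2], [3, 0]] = v @ [[3, 0], [1, 2], [0, 0]]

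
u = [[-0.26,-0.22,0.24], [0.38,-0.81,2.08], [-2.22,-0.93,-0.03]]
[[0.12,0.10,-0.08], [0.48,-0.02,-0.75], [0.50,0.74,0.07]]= u @[[-0.2, -0.20, -0.14],[-0.07, -0.32, 0.27],[0.24, -0.10, -0.23]]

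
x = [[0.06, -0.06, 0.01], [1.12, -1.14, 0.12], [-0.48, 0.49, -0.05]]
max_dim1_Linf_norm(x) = 1.14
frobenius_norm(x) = 1.75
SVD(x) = [[-0.05, 0.92, -0.39],[-0.92, 0.11, 0.38],[0.39, 0.38, 0.84]] @ diag([1.746047933555258, 0.004036283899331875, 0.0005675735179046421]) @ [[-0.7,0.71,-0.07], [0.14,0.24,0.96], [0.7,0.66,-0.26]]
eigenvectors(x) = [[0.05, 0.66, 0.68], [0.92, 0.61, 0.69], [-0.39, -0.43, 0.24]]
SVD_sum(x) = [[0.06, -0.06, 0.01], [1.12, -1.14, 0.12], [-0.48, 0.49, -0.05]] + [[0.00,0.00,0.00], [0.0,0.0,0.0], [0.00,0.00,0.00]] + [[-0.00, -0.00, 0.0], [0.00, 0.00, -0.00], [0.0, 0.0, -0.0]]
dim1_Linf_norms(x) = [0.06, 1.14, 0.49]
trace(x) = -1.13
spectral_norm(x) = 1.75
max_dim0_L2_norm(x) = 1.24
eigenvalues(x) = [-1.13, -0.0, 0.0]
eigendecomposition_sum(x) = [[0.06, -0.06, 0.01], [1.12, -1.14, 0.12], [-0.48, 0.49, -0.05]] + [[-0.0, 0.0, 0.0], [-0.0, 0.00, 0.0], [0.0, -0.00, -0.0]] + [[0.0, 0.0, 0.00], [0.0, 0.00, 0.0], [0.0, 0.0, 0.00]]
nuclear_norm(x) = 1.75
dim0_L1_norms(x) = [1.66, 1.69, 0.18]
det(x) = 0.00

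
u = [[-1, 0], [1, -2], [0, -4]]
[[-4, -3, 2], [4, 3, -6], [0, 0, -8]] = u@[[4, 3, -2], [0, 0, 2]]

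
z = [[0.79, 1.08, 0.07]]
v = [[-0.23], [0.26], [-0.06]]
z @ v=[[0.09]]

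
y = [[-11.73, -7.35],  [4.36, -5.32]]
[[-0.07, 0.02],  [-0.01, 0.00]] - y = [[11.66, 7.37], [-4.37, 5.32]]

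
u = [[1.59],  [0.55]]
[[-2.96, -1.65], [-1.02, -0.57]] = u@[[-1.86, -1.04]]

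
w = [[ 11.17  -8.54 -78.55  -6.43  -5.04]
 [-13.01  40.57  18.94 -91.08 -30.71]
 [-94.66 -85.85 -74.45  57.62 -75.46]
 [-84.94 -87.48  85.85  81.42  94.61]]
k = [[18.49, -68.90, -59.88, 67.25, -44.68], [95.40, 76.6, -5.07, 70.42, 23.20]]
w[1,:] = [-13.01, 40.57, 18.94, -91.08, -30.71]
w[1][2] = 18.94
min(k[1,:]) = -5.07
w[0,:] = [11.17, -8.54, -78.55, -6.43, -5.04]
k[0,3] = 67.25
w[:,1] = [-8.54, 40.57, -85.85, -87.48]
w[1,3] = -91.08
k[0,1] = -68.9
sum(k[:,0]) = 113.89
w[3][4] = 94.61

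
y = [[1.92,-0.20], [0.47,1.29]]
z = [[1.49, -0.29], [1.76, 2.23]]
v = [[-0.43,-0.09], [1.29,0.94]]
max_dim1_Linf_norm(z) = 2.23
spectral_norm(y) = 1.98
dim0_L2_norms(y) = [1.98, 1.31]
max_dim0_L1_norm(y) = 2.39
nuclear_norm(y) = 3.28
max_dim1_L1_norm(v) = 2.23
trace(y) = 3.21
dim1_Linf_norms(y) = [1.92, 1.29]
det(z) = 3.83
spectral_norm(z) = 2.95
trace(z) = 3.72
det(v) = -0.29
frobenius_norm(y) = 2.37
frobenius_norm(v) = 1.66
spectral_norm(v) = 1.65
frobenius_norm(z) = 3.22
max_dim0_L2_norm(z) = 2.31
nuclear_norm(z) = 4.25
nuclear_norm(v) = 1.82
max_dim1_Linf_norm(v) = 1.29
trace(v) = 0.51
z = y + v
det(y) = 2.57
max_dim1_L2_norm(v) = 1.6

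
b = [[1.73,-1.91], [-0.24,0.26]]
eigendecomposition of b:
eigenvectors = [[0.99, 0.74], [-0.14, 0.67]]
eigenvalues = [1.99, -0.0]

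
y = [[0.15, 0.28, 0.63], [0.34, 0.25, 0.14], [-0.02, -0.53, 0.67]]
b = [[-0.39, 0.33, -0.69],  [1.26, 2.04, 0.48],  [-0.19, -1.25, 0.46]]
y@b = [[0.17, -0.17, 0.32], [0.16, 0.45, -0.05], [-0.79, -1.93, 0.07]]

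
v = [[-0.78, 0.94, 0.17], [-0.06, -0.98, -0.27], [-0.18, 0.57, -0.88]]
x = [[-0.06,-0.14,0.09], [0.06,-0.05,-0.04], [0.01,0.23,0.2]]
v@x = [[0.10, 0.10, -0.07], [-0.06, -0.0, -0.02], [0.04, -0.21, -0.22]]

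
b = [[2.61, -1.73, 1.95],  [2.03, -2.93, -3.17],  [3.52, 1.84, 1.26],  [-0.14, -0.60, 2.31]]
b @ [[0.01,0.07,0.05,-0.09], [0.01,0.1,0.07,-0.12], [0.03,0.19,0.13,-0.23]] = [[0.07, 0.38, 0.26, -0.48],  [-0.10, -0.75, -0.52, 0.9],  [0.09, 0.67, 0.47, -0.83],  [0.06, 0.37, 0.25, -0.45]]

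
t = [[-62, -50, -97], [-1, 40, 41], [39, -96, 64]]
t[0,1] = -50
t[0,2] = -97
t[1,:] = [-1, 40, 41]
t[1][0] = -1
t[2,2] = 64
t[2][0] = 39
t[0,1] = -50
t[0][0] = -62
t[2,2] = 64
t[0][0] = -62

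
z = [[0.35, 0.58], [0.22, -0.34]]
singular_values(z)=[0.71, 0.35]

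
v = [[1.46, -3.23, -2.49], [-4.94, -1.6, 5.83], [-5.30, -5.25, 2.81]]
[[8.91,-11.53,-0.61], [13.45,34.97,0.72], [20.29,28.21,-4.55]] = v@ [[1.36, -3.43, 2.09], [-3.97, -0.3, -0.27], [2.37, 3.01, 1.82]]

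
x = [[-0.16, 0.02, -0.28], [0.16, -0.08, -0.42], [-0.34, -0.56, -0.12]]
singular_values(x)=[0.69, 0.49, 0.22]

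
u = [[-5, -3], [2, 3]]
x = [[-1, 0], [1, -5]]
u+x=[[-6, -3], [3, -2]]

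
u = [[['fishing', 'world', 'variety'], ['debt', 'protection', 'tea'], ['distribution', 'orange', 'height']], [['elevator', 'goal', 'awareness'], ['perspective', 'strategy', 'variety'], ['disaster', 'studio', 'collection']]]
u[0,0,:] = ['fishing', 'world', 'variety']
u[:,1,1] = ['protection', 'strategy']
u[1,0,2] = 'awareness'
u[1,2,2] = 'collection'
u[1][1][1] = 'strategy'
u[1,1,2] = 'variety'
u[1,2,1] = 'studio'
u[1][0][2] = 'awareness'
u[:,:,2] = [['variety', 'tea', 'height'], ['awareness', 'variety', 'collection']]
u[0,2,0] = 'distribution'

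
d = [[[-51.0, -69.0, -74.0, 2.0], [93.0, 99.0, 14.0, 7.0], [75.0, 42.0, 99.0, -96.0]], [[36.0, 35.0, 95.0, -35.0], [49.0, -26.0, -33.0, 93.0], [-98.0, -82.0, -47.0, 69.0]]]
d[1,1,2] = -33.0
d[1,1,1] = -26.0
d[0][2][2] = 99.0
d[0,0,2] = -74.0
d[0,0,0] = -51.0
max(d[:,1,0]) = 93.0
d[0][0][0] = -51.0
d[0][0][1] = -69.0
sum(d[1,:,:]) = 56.0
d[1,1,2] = -33.0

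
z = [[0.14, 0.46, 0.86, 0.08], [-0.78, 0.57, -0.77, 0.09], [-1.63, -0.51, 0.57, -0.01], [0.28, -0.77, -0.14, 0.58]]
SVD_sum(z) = [[0.06, 0.01, -0.01, 0.00], [-0.56, -0.07, 0.09, -0.02], [-1.71, -0.22, 0.27, -0.05], [0.21, 0.03, -0.03, 0.01]] + [[0.1, -0.26, 0.44, 0.05], [-0.21, 0.53, -0.9, -0.1], [0.08, -0.21, 0.35, 0.04], [0.07, -0.18, 0.31, 0.03]] + [[-0.01,0.62,0.4,-0.25],[-0.0,0.04,0.02,-0.01],[0.00,-0.08,-0.05,0.03],[0.01,-0.70,-0.45,0.28]] + [[-0.02, 0.09, 0.03, 0.28],[-0.01, 0.07, 0.02, 0.22],[0.0, -0.01, -0.0, -0.03],[-0.01, 0.09, 0.03, 0.26]]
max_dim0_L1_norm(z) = 2.83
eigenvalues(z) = [(0.04+1.3j), (0.04-1.3j), (0.89+0.04j), (0.89-0.04j)]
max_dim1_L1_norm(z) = 2.72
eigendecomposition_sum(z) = [[(0.08+0.64j), 0.28+0.03j, 0.39-0.05j, (0.03-0.03j)], [(-0.56-0.13j), (-0.11+0.22j), -0.08+0.34j, (0.02+0.03j)], [(-0.69+0.16j), (-0+0.3j), 0.09+0.42j, (0.04+0.03j)], [0.02-0.43j, -0.18-0.05j, -0.26-0.01j, (-0.02+0.02j)]] + [[(0.08-0.64j),(0.28-0.03j),0.39+0.05j,(0.03+0.03j)], [(-0.56+0.13j),(-0.11-0.22j),-0.08-0.34j,(0.02-0.03j)], [(-0.69-0.16j),(-0-0.3j),(0.09-0.42j),0.04-0.03j], [0.02+0.43j,(-0.18+0.05j),-0.26+0.01j,(-0.02-0.02j)]] + [[(-0.01+0.3j), (-0.05+0.42j), 0.04-0.30j, 0.01+0.21j], [(0.17-1.45j), 0.39-2.02j, (-0.3+1.45j), 0.03-1.02j], [-0.13+0.70j, -0.25+0.97j, 0.19-0.70j, -0.04+0.50j], [0.12+3.56j, -0.21+5.01j, (0.19-3.61j), (0.31+2.46j)]] + [[(-0.01-0.3j), (-0.05-0.42j), (0.04+0.3j), 0.01-0.21j], [0.17+1.45j, 0.39+2.02j, (-0.3-1.45j), (0.03+1.02j)], [-0.13-0.70j, -0.25-0.97j, (0.19+0.7j), -0.04-0.50j], [0.12-3.56j, -0.21-5.01j, (0.19+3.61j), 0.31-2.46j]]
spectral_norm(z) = 1.85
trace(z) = 1.86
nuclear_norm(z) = 4.82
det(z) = 1.34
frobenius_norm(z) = 2.60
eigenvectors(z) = [[(0.06-0.54j), (0.06+0.54j), (0.08+0.01j), (0.08-0.01j)], [(0.43+0.21j), 0.43-0.21j, (-0.37-0.06j), (-0.37+0.06j)], [(0.59+0j), 0.59-0.00j, 0.18+0.04j, 0.18-0.04j], [(-0.1+0.35j), (-0.1-0.35j), (0.91+0j), 0.91-0.00j]]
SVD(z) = [[-0.03,0.4,0.66,-0.63], [0.31,-0.81,0.04,-0.49], [0.94,0.31,-0.08,0.06], [-0.12,0.28,-0.74,-0.59]] @ diag([1.853637068219459, 1.3207030555281247, 1.175820681422718, 0.4669248157680849]) @ [[-0.98, -0.13, 0.16, -0.03], [0.19, -0.5, 0.84, 0.09], [-0.01, 0.8, 0.51, -0.32], [0.05, -0.31, -0.10, -0.94]]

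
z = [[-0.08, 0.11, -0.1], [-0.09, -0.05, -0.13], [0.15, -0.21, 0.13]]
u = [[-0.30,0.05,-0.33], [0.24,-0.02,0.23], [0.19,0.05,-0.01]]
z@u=[[0.03, -0.01, 0.05],[-0.01, -0.01, 0.02],[-0.07, 0.02, -0.10]]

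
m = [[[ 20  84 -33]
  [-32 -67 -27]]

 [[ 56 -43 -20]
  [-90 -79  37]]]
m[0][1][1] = -67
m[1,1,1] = -79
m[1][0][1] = -43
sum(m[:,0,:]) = 64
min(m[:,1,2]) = -27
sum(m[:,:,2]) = -43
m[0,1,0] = -32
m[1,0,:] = [56, -43, -20]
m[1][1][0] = -90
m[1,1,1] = -79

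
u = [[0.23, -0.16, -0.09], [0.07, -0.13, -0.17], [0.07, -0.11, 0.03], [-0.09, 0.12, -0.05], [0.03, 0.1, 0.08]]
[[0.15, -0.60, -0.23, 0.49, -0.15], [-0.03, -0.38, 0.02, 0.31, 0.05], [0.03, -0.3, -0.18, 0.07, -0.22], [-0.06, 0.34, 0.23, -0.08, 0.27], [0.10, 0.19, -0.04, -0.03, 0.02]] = u @ [[1.07, -1.05, -0.88, 1.76, -0.26], [0.45, 2.11, 0.78, 0.14, 1.44], [0.28, 0.18, -1.1, -1.19, -1.51]]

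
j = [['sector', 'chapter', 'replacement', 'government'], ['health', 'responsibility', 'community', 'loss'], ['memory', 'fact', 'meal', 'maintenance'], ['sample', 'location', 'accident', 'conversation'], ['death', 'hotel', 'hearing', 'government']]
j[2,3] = 'maintenance'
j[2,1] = 'fact'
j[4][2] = 'hearing'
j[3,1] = 'location'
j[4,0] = 'death'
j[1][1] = 'responsibility'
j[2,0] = 'memory'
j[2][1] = 'fact'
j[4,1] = 'hotel'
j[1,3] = 'loss'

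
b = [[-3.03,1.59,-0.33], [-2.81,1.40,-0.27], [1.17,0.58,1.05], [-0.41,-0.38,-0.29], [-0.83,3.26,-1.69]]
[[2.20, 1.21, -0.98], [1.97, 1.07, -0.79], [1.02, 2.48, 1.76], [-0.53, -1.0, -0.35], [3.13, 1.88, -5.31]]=b@[[-0.16, 0.16, -0.20], [1.18, 1.36, -0.54], [0.5, 1.43, 2.20]]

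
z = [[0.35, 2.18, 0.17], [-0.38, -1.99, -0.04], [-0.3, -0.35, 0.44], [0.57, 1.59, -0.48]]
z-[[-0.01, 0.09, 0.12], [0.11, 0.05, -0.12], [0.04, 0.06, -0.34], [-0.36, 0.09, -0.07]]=[[0.36, 2.09, 0.05], [-0.49, -2.04, 0.08], [-0.34, -0.41, 0.78], [0.93, 1.50, -0.41]]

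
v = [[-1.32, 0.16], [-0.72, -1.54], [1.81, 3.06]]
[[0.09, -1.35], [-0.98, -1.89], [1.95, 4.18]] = v @ [[0.01, 1.11], [0.63, 0.71]]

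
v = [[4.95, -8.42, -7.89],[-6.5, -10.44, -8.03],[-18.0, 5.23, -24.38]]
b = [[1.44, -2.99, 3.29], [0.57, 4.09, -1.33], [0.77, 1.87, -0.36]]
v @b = [[-3.75, -63.99, 30.32], [-21.49, -38.28, -4.61], [-41.71, 29.62, -57.40]]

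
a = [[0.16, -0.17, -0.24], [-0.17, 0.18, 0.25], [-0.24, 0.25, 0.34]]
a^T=[[0.16, -0.17, -0.24],[-0.17, 0.18, 0.25],[-0.24, 0.25, 0.34]]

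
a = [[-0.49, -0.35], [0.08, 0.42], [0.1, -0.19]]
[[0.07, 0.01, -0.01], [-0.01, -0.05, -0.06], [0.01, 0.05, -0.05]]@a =[[-0.03, -0.02], [-0.01, -0.01], [-0.01, 0.03]]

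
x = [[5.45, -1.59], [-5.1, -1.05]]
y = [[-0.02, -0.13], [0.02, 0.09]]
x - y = [[5.47, -1.46], [-5.12, -1.14]]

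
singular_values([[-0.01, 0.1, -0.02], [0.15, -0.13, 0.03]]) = [0.22, 0.06]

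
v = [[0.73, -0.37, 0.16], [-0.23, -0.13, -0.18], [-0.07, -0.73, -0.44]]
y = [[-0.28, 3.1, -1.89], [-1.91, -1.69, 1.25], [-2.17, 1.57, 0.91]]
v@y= [[0.16, 3.14, -1.70], [0.7, -0.78, 0.11], [2.37, 0.33, -1.18]]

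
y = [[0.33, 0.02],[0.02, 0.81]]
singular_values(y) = [0.81, 0.33]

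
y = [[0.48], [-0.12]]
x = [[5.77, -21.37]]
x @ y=[[5.33]]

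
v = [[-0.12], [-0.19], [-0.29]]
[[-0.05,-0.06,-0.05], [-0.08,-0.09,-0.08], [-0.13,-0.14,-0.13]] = v @ [[0.44, 0.47, 0.44]]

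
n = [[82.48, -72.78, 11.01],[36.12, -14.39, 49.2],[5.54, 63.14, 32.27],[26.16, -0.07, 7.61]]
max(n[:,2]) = 49.2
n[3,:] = [26.16, -0.07, 7.61]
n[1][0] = 36.12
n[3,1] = -0.07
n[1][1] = -14.39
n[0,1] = -72.78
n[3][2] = 7.61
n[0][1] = -72.78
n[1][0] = 36.12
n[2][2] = 32.27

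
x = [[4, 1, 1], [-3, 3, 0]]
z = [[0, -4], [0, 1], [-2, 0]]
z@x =[[12, -12, 0], [-3, 3, 0], [-8, -2, -2]]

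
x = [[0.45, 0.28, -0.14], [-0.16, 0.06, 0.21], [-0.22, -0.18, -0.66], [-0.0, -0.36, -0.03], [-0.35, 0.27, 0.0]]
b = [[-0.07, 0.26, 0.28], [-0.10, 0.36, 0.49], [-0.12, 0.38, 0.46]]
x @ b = [[-0.04,0.16,0.2], [-0.02,0.06,0.08], [0.11,-0.37,-0.45], [0.04,-0.14,-0.19], [-0.0,0.01,0.03]]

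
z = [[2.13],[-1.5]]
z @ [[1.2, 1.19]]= [[2.56, 2.53], [-1.80, -1.78]]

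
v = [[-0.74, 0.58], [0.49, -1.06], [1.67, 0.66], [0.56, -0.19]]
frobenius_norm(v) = 2.41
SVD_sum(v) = [[-0.73,-0.02], [0.46,0.01], [1.68,0.04], [0.56,0.01]] + [[-0.01, 0.60], [0.03, -1.07], [-0.01, 0.62], [0.00, -0.2]]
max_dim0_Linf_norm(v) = 1.67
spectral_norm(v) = 1.97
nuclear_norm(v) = 3.36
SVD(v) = [[-0.37, 0.43], [0.24, -0.77], [0.85, 0.45], [0.28, -0.15]] @ diag([1.9726471716178953, 1.3894470613549539]) @ [[1.00, 0.02], [-0.02, 1.00]]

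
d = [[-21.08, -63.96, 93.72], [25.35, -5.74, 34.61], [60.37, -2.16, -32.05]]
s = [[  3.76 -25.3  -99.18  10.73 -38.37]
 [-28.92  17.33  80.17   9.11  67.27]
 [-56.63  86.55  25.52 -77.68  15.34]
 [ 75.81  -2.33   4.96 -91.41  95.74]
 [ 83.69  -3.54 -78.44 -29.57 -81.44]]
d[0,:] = [-21.08, -63.96, 93.72]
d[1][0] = 25.35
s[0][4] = -38.37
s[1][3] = 9.11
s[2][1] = 86.55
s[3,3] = -91.41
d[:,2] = [93.72, 34.61, -32.05]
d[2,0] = 60.37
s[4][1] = -3.54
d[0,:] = [-21.08, -63.96, 93.72]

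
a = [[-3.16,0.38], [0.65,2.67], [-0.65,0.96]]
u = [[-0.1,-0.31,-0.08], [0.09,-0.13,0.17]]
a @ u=[[0.35, 0.93, 0.32], [0.18, -0.55, 0.4], [0.15, 0.08, 0.22]]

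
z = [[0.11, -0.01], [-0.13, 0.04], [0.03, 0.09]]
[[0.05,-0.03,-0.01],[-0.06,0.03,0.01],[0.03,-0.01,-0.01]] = z @ [[0.51, -0.26, -0.08], [0.16, -0.0, -0.12]]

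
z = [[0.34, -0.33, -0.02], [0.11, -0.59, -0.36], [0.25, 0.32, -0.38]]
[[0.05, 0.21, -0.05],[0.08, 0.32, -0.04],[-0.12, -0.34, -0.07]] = z @ [[-0.06, -0.06, -0.15], [-0.21, -0.72, -0.01], [0.1, 0.26, 0.08]]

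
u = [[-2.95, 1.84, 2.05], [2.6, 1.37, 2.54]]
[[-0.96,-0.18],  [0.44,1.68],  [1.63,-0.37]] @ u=[[2.36, -2.01, -2.43], [3.07, 3.11, 5.17], [-5.77, 2.49, 2.40]]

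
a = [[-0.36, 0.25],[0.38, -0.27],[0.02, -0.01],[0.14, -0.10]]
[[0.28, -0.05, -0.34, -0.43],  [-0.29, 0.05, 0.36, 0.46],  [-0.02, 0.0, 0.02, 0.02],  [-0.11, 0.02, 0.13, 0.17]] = a@[[-0.92, 0.12, 0.83, 0.29], [-0.22, -0.03, -0.18, -1.31]]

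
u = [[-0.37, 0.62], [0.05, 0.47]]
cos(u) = [[0.92, -0.03], [-0.00, 0.88]]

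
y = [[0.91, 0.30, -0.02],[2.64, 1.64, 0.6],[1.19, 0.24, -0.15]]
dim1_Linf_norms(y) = [0.91, 2.64, 1.19]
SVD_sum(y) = [[0.81, 0.44, 0.13], [2.74, 1.49, 0.45], [0.98, 0.53, 0.16]] + [[0.10, -0.14, -0.15], [-0.10, 0.15, 0.15], [0.21, -0.29, -0.31]] + [[-0.0, 0.00, -0.00], [0.00, -0.00, 0.00], [0.00, -0.0, 0.00]]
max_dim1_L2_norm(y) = 3.17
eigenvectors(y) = [[(0.2+0j), 0.25+0.01j, (0.25-0.01j)], [(0.96+0j), -0.67-0.02j, -0.67+0.02j], [(0.19+0j), (0.7+0j), (0.7-0j)]]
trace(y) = 2.40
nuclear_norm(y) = 4.06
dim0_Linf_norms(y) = [2.64, 1.64, 0.6]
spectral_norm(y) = 3.48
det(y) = 0.00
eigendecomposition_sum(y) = [[(0.68-0j), (0.33+0j), 0.07+0.00j], [(3.24-0j), (1.56+0j), (0.35+0j)], [(0.64-0j), 0.31+0.00j, (0.07+0j)]] + [[0.11-0.35j, -0.01+0.04j, (-0.05+0.17j)],[-0.30+0.96j, (0.04-0.11j), 0.12-0.45j],[(0.27-1j), (-0.04+0.12j), -0.11+0.47j]] + [[(0.11+0.35j),(-0.01-0.04j),(-0.05-0.17j)], [-0.30-0.96j,0.04+0.11j,0.12+0.45j], [0.27+1.00j,-0.04-0.12j,(-0.11-0.47j)]]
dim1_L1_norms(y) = [1.23, 4.88, 1.58]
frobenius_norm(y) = 3.53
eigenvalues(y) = [(2.32+0j), (0.04+0.01j), (0.04-0.01j)]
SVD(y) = [[-0.27, 0.4, -0.88], [-0.91, -0.41, 0.09], [-0.32, 0.82, 0.47]] @ diag([3.4783946740609615, 0.5785028772465338, 0.002216411924157007]) @ [[-0.87, -0.47, -0.14], [0.44, -0.62, -0.65], [0.22, -0.63, 0.74]]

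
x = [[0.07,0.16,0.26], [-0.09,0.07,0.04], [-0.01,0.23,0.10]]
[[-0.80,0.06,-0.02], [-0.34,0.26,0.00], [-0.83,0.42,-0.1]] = x@[[0.88, -1.59, -0.30], [-2.91, 1.98, -0.58], [-1.52, -0.56, 0.35]]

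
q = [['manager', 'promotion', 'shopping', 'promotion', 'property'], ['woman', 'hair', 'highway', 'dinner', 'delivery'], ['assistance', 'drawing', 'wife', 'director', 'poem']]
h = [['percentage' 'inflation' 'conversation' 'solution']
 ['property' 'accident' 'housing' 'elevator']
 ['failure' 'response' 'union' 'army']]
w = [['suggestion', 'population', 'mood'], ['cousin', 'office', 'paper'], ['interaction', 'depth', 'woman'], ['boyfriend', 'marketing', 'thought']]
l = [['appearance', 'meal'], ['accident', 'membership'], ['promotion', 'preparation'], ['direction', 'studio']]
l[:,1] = ['meal', 'membership', 'preparation', 'studio']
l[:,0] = ['appearance', 'accident', 'promotion', 'direction']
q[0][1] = 'promotion'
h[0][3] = 'solution'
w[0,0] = 'suggestion'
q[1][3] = 'dinner'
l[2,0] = 'promotion'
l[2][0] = 'promotion'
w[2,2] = 'woman'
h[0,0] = 'percentage'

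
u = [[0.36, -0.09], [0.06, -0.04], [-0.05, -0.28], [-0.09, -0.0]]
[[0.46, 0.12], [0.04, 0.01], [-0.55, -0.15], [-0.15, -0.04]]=u @ [[1.70, 0.44], [1.65, 0.46]]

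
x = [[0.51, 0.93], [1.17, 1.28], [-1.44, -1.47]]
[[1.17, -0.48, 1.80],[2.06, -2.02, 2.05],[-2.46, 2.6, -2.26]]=x @ [[0.95, -2.90, -0.93], [0.74, 1.07, 2.45]]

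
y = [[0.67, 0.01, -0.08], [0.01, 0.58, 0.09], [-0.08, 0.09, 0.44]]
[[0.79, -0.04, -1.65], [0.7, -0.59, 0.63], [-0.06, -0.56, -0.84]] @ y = [[0.66, -0.16, -0.79], [0.41, -0.28, 0.17], [0.02, -0.4, -0.42]]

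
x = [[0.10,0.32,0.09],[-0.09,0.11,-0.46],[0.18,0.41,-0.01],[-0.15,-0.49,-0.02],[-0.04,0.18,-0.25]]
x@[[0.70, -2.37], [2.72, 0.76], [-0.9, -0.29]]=[[0.86,-0.02], [0.65,0.43], [1.25,-0.11], [-1.42,-0.01], [0.69,0.3]]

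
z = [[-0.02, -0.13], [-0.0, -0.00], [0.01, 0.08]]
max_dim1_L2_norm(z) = 0.13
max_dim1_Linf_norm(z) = 0.13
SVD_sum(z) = [[-0.02, -0.13], [0.0, 0.0], [0.01, 0.08]] + [[-0.00, 0.0], [0.0, 0.00], [-0.0, 0.00]]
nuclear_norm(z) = 0.16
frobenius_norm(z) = 0.15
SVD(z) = [[-0.85, -0.52], [0.00, 0.0], [0.52, -0.85]] @ diag([0.15426022781770563, 0.001944765700427462]) @ [[0.14, 0.99],[0.99, -0.14]]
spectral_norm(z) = 0.15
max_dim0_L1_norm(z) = 0.21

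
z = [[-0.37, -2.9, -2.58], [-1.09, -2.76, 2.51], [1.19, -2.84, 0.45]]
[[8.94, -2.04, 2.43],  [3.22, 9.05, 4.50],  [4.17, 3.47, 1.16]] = z@[[-0.71, -0.56, -1.27], [-1.95, -1.12, -0.9], [-1.17, 2.13, 0.25]]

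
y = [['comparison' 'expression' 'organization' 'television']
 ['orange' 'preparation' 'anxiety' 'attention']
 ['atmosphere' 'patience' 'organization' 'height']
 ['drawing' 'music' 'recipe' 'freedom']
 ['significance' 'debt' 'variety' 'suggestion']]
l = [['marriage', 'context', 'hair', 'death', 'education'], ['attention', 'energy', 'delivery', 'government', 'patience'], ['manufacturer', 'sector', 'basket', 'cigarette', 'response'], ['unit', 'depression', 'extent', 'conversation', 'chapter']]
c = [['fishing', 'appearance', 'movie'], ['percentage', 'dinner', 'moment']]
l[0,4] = 'education'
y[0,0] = 'comparison'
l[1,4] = 'patience'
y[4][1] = 'debt'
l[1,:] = ['attention', 'energy', 'delivery', 'government', 'patience']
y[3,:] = ['drawing', 'music', 'recipe', 'freedom']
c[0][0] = 'fishing'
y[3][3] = 'freedom'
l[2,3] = 'cigarette'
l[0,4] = 'education'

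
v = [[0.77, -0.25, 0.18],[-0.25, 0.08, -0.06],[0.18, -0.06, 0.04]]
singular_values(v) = [0.89, 0.0, 0.0]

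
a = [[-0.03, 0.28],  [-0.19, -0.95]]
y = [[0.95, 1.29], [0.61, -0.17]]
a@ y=[[0.14, -0.09], [-0.76, -0.08]]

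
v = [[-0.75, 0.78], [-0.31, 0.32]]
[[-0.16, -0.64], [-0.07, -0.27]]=v @ [[0.31, 0.68], [0.09, -0.17]]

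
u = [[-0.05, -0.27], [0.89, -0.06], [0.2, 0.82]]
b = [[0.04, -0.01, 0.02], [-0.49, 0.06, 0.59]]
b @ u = [[-0.01, 0.01], [0.2, 0.61]]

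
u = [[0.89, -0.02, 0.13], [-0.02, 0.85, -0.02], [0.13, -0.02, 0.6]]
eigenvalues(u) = [0.55, 0.95, 0.84]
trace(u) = 2.34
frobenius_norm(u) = 1.38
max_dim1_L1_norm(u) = 1.04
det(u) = 0.44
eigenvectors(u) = [[-0.35, -0.90, 0.26],[0.04, 0.26, 0.97],[0.93, -0.35, 0.06]]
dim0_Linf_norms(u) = [0.89, 0.85, 0.6]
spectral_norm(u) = 0.95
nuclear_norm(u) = 2.34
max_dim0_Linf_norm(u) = 0.89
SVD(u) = [[-0.9, -0.26, -0.35],[0.26, -0.97, 0.04],[-0.35, -0.06, 0.93]] @ diag([0.946667571470275, 0.8435213825945829, 0.5498110459351416]) @ [[-0.9, 0.26, -0.35], [-0.26, -0.97, -0.06], [-0.35, 0.04, 0.93]]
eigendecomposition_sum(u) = [[0.07,-0.01,-0.18], [-0.01,0.00,0.02], [-0.18,0.02,0.48]] + [[0.77, -0.22, 0.30], [-0.22, 0.06, -0.09], [0.30, -0.09, 0.12]] + [[0.06, 0.21, 0.01], [0.21, 0.79, 0.05], [0.01, 0.05, 0.0]]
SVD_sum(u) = [[0.77, -0.22, 0.30], [-0.22, 0.06, -0.09], [0.30, -0.09, 0.12]] + [[0.06, 0.21, 0.01], [0.21, 0.79, 0.05], [0.01, 0.05, 0.0]] + [[0.07,-0.01,-0.18], [-0.01,0.00,0.02], [-0.18,0.02,0.48]]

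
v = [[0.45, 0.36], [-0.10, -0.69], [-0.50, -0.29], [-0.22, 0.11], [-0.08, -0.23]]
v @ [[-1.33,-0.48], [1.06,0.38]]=[[-0.22, -0.08], [-0.60, -0.21], [0.36, 0.13], [0.41, 0.15], [-0.14, -0.05]]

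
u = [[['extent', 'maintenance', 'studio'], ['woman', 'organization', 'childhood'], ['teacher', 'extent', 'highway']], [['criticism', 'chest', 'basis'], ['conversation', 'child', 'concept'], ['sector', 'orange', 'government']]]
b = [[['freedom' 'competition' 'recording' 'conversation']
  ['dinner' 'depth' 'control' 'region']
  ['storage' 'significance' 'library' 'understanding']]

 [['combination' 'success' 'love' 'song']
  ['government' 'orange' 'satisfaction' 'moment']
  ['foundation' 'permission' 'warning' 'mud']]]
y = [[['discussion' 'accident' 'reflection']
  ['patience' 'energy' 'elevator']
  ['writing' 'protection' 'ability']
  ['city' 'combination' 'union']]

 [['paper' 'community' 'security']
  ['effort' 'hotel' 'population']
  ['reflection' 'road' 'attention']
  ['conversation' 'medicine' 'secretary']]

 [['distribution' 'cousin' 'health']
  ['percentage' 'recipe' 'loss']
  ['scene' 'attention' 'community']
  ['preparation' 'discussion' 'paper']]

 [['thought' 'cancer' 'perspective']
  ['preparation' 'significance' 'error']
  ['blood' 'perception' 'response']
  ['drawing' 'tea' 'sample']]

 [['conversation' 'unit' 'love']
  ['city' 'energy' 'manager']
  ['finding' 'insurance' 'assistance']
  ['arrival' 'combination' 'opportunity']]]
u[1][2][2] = 'government'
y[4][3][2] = 'opportunity'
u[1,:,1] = ['chest', 'child', 'orange']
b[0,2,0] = 'storage'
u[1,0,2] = 'basis'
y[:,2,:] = [['writing', 'protection', 'ability'], ['reflection', 'road', 'attention'], ['scene', 'attention', 'community'], ['blood', 'perception', 'response'], ['finding', 'insurance', 'assistance']]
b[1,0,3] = 'song'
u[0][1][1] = 'organization'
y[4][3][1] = 'combination'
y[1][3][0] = 'conversation'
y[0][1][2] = 'elevator'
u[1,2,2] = 'government'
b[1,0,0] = 'combination'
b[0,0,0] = 'freedom'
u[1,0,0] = 'criticism'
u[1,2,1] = 'orange'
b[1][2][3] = 'mud'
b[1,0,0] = 'combination'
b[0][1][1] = 'depth'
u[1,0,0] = 'criticism'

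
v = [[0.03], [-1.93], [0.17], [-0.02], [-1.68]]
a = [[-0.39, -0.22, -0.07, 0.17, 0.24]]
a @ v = [[-0.01]]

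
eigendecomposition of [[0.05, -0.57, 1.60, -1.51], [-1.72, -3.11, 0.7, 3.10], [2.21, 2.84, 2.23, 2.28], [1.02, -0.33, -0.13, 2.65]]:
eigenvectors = [[(0.29+0j), 0.32+0.00j, -0.67+0.00j, -0.67-0.00j],[(0.84+0j), (0.09+0j), 0.48-0.05j, 0.48+0.05j],[-0.47+0.00j, (0.93+0j), 0.01-0.40j, (0.01+0.4j)],[-0.01+0.00j, (0.17+0j), (0.31+0.26j), 0.31-0.26j]]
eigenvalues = [(-4.14+0j), (3.7+0j), (1.13+1.48j), (1.13-1.48j)]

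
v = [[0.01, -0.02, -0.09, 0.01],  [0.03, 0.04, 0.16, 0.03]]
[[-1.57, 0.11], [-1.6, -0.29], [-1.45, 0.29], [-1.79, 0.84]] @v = [[-0.01, 0.04, 0.16, -0.01], [-0.02, 0.02, 0.1, -0.02], [-0.01, 0.04, 0.18, -0.01], [0.01, 0.07, 0.30, 0.01]]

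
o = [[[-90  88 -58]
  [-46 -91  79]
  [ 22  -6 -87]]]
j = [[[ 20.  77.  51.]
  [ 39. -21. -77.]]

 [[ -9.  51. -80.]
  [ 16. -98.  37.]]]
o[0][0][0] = -90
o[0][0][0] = -90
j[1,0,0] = -9.0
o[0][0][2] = -58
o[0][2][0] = 22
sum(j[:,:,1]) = 9.0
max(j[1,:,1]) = 51.0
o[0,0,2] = -58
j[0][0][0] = 20.0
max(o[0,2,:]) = 22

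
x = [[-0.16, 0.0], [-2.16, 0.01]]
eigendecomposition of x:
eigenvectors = [[0.00, 0.08], [1.00, 1.00]]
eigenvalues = [0.01, -0.16]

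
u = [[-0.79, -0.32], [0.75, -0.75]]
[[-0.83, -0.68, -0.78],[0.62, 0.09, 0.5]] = u @ [[0.98, 0.65, 0.9], [0.16, 0.53, 0.23]]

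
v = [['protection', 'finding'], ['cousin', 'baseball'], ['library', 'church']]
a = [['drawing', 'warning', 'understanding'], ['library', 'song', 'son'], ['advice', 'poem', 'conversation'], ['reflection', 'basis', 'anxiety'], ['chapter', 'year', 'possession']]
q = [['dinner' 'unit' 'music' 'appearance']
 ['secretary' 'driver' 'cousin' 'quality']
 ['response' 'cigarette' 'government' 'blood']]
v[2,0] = 'library'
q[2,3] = 'blood'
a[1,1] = 'song'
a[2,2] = 'conversation'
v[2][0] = 'library'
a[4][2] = 'possession'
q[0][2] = 'music'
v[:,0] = ['protection', 'cousin', 'library']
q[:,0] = ['dinner', 'secretary', 'response']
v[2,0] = 'library'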